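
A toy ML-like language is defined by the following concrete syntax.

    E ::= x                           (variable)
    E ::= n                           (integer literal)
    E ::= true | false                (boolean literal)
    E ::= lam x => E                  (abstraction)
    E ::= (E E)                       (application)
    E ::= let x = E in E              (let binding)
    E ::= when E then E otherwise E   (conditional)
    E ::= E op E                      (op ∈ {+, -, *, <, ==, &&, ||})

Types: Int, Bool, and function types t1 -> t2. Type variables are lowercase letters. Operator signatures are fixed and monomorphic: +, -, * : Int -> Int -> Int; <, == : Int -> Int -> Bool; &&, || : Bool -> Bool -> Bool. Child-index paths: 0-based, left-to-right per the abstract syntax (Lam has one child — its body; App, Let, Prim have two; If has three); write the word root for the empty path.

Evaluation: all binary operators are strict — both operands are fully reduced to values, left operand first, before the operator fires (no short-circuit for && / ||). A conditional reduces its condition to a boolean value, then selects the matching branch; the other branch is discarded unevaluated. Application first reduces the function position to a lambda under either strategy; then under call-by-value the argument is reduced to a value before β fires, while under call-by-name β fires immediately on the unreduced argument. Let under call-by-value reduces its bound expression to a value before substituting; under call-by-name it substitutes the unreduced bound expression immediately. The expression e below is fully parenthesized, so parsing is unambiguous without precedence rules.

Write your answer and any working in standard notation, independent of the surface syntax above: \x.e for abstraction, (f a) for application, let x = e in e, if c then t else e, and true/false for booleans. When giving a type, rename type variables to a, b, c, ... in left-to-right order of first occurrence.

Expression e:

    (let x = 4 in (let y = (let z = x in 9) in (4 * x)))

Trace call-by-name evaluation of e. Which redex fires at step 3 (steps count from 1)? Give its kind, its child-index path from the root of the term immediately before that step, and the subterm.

Trace:
step 0: (let x = 4 in (let y = (let z = x in 9) in (4 * x)))
step 1: [let@root] (let y = (let z = 4 in 9) in (4 * 4))
step 2: [let@root] (4 * 4)
step 3: [delta@root] 16

Answer: delta at root : (4 * 4)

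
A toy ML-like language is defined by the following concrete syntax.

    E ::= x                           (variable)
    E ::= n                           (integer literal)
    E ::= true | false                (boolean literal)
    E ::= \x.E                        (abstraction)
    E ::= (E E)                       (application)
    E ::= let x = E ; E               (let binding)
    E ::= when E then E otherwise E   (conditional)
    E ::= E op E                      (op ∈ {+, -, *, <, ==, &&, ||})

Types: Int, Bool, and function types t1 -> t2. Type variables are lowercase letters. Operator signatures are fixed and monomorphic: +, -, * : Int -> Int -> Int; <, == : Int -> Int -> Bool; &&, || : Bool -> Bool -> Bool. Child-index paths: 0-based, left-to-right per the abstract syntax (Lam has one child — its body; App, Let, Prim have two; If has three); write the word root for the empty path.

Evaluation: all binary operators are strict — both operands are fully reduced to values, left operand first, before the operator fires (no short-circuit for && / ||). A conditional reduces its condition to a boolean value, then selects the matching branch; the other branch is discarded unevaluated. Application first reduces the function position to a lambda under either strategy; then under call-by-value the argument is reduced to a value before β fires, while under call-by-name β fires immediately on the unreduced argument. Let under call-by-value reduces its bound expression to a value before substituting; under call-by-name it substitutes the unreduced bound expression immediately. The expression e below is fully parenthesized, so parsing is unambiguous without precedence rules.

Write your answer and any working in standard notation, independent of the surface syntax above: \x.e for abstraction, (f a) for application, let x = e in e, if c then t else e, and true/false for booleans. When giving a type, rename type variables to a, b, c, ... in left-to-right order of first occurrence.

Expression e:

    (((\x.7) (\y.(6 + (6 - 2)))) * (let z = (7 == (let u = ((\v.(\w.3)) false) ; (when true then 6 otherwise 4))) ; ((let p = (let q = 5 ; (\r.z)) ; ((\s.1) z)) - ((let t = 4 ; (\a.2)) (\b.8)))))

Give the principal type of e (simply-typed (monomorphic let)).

Working:
\x._ : a -> Int
  unify Int ~ Int
  unify Int ~ Int
  unify Int ~ Int
  unify Int ~ Int
\y._ : b -> Int
  unify a -> Int ~ (b -> Int) -> c
  unify a ~ b -> Int
  unify Int ~ c
_ _ : Int
  unify Int ~ Int
  unify Int ~ Int
\w._ : e -> Int
\v._ : d -> e -> Int
  unify d -> e -> Int ~ Bool -> f
  unify d ~ Bool
  unify e -> Int ~ f
_ _ : e -> Int
let u : e -> Int
  unify Bool ~ Bool
  unify Int ~ Int
  unify Int ~ Int
let z : Bool
let q : Int
z : Bool
\r._ : g -> Bool
let p : g -> Bool
\s._ : h -> Int
z : Bool
  unify h -> Int ~ Bool -> i
  unify h ~ Bool
  unify Int ~ i
_ _ : Int
  unify Int ~ Int
let t : Int
\a._ : j -> Int
\b._ : k -> Int
  unify j -> Int ~ (k -> Int) -> l
  unify j ~ k -> Int
  unify Int ~ l
_ _ : Int
  unify Int ~ Int
  unify Int ~ Int

Answer: Int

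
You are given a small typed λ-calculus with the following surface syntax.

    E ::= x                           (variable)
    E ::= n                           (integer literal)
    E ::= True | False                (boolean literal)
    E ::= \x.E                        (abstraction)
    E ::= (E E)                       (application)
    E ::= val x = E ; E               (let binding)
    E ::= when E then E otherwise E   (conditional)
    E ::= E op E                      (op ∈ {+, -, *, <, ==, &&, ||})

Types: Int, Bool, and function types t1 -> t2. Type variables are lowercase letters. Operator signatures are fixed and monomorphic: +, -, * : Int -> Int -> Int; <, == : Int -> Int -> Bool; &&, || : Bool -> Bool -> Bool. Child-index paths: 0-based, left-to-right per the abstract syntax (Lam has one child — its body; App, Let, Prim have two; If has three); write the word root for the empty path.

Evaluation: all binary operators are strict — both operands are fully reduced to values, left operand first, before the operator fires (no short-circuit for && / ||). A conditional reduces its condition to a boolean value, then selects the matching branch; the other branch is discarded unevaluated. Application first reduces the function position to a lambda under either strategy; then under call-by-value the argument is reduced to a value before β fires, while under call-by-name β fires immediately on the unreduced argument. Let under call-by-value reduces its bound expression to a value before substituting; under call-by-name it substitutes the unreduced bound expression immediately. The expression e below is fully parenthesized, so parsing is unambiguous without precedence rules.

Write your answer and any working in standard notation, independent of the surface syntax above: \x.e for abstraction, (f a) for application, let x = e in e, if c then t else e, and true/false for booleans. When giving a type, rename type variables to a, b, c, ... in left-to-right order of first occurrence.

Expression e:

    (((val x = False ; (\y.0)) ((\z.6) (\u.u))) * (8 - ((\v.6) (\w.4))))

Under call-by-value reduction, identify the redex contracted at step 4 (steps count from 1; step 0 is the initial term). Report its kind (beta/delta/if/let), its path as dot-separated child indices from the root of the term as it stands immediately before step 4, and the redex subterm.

Derivation:
step 0: (((let x = false in (\y.0)) ((\z.6) (\u.u))) * (8 - ((\v.6) (\w.4))))
step 1: [let@0.0] (((\y.0) ((\z.6) (\u.u))) * (8 - ((\v.6) (\w.4))))
step 2: [beta@0.1] (((\y.0) 6) * (8 - ((\v.6) (\w.4))))
step 3: [beta@0] (0 * (8 - ((\v.6) (\w.4))))
step 4: [beta@1.1] (0 * (8 - 6))

Answer: beta at 1.1 : ((\v.6) (\w.4))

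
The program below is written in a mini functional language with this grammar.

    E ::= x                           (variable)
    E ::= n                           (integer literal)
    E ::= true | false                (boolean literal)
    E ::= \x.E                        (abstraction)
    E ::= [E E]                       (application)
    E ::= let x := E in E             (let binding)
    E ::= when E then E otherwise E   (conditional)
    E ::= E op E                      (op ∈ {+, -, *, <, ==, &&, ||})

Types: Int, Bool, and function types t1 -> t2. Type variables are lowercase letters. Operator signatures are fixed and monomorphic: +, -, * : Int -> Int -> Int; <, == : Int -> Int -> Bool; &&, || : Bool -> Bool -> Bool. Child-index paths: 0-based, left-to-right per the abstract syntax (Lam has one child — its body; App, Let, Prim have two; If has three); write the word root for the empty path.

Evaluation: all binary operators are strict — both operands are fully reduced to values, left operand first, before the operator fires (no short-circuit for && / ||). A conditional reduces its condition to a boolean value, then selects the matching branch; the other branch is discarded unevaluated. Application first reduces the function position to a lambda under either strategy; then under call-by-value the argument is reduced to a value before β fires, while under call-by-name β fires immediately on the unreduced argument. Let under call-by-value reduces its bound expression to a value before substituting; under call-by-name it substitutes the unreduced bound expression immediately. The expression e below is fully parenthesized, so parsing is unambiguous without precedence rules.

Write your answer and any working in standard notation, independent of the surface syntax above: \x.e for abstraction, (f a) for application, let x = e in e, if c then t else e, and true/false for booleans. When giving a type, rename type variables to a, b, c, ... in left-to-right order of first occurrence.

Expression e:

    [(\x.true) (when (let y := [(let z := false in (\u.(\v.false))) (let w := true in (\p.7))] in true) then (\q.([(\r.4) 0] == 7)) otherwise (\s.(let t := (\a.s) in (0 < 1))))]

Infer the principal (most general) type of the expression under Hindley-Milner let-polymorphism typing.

Trace:
\x._ : a -> Bool
let z : Bool
\v._ : c -> Bool
\u._ : b -> c -> Bool
let w : Bool
\p._ : d -> Int
  unify b -> c -> Bool ~ (d -> Int) -> e
  unify b ~ d -> Int
  unify c -> Bool ~ e
_ _ : c -> Bool
let y : forall. c -> Bool
  unify Bool ~ Bool
\r._ : g -> Int
  unify g -> Int ~ Int -> h
  unify g ~ Int
  unify Int ~ h
_ _ : Int
  unify Int ~ Int
  unify Int ~ Int
\q._ : f -> Bool
s : i
\a._ : j -> i
let t : forall. j -> i
  unify Int ~ Int
  unify Int ~ Int
\s._ : i -> Bool
  unify f -> Bool ~ i -> Bool
  unify f ~ i
  unify Bool ~ Bool
  unify a -> Bool ~ (i -> Bool) -> k
  unify a ~ i -> Bool
  unify Bool ~ k
_ _ : Bool

Answer: Bool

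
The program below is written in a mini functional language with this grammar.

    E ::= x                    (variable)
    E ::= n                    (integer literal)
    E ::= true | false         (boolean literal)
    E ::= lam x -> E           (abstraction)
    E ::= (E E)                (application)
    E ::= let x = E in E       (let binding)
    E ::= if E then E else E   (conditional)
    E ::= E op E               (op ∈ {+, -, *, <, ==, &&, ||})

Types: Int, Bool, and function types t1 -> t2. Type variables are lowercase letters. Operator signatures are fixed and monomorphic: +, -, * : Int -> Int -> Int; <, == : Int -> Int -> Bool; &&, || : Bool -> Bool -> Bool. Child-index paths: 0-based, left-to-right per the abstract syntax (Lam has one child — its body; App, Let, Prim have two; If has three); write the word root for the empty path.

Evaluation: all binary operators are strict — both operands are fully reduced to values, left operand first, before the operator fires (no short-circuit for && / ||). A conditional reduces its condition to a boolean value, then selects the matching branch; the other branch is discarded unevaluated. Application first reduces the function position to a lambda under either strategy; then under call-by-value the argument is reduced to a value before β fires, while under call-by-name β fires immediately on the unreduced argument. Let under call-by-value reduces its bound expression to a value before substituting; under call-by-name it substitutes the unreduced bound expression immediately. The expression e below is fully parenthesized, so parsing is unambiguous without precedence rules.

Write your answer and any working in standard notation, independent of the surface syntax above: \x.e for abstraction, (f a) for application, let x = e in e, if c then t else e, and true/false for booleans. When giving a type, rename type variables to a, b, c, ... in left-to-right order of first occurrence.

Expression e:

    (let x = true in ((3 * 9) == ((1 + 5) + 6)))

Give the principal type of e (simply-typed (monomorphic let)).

Trace:
let x : Bool
  unify Int ~ Int
  unify Int ~ Int
  unify Int ~ Int
  unify Int ~ Int
  unify Int ~ Int
  unify Int ~ Int
  unify Int ~ Int
  unify Int ~ Int

Answer: Bool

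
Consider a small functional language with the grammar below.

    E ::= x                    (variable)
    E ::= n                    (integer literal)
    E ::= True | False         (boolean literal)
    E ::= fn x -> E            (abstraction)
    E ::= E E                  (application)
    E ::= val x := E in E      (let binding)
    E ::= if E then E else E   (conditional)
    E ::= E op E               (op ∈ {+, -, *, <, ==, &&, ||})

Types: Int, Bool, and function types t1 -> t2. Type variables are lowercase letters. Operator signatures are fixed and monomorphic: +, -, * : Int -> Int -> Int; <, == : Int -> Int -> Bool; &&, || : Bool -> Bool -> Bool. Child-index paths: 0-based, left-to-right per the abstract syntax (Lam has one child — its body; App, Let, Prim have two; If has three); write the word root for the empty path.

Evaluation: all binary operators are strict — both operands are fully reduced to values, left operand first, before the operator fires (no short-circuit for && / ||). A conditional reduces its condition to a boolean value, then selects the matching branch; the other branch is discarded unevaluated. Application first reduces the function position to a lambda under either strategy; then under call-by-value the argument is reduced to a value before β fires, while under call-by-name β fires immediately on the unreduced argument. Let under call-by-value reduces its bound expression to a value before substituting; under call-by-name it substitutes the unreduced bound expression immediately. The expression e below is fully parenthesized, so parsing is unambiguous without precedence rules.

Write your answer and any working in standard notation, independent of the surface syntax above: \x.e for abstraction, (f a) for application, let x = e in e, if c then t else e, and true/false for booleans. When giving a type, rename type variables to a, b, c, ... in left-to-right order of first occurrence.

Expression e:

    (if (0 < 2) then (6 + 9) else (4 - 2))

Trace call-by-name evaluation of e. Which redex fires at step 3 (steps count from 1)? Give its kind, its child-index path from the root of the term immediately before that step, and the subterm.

Trace:
step 0: (if (0 < 2) then (6 + 9) else (4 - 2))
step 1: [delta@0] (if true then (6 + 9) else (4 - 2))
step 2: [if@root] (6 + 9)
step 3: [delta@root] 15

Answer: delta at root : (6 + 9)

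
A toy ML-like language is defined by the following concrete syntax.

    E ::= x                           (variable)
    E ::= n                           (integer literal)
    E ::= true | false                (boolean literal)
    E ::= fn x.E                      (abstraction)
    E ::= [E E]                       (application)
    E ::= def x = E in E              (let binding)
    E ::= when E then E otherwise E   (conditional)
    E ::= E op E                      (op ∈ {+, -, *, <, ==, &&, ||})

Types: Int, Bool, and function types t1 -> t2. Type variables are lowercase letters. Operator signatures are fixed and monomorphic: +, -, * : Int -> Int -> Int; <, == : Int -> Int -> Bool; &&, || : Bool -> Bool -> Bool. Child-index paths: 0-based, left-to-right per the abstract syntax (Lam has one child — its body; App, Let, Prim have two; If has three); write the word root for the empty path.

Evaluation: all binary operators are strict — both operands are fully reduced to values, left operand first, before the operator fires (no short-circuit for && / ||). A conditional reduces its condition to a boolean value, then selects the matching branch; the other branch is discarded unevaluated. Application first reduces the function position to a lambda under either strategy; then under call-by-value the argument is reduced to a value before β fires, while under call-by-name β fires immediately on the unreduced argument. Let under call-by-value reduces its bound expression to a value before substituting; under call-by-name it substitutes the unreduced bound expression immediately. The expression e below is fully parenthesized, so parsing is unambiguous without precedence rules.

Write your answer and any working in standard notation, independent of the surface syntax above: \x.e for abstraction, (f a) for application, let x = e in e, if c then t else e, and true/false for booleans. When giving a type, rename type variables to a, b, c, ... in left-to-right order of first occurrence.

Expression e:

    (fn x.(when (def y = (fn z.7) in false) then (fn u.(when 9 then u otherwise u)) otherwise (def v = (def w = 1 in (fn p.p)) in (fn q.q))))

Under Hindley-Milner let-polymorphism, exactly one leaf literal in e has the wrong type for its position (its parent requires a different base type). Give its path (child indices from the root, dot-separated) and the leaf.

Derivation:
\z._ : b -> Int
let y : forall. b -> Int
  unify Bool ~ Bool
  unify Int ~ Bool
  FAIL: mismatch Int ~ Bool

Answer: 0.1.0.0 : 9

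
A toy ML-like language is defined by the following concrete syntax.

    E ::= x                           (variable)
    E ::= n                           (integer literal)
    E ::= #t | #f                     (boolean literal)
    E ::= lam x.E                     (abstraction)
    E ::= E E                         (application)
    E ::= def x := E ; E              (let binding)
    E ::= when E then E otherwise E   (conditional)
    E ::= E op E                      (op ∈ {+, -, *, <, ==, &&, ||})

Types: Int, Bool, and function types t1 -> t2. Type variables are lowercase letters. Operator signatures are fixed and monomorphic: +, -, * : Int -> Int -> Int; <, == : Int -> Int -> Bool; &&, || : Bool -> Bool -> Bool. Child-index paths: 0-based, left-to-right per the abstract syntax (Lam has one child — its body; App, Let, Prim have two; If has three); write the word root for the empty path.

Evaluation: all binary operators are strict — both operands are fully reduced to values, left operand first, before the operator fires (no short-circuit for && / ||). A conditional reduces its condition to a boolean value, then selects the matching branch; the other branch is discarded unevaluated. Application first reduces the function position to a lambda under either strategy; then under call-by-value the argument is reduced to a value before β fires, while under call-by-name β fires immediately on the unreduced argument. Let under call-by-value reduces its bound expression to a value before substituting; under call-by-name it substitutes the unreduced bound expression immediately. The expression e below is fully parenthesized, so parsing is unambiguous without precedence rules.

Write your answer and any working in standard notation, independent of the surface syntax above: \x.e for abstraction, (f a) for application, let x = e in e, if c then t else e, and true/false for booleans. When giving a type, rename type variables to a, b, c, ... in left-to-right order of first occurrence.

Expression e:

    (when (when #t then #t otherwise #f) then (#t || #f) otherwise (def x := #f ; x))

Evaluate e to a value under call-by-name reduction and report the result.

Trace:
step 0: (if (if true then true else false) then (true || false) else (let x = false in x))
step 1: [if@0] (if true then (true || false) else (let x = false in x))
step 2: [if@root] (true || false)
step 3: [delta@root] true

Answer: true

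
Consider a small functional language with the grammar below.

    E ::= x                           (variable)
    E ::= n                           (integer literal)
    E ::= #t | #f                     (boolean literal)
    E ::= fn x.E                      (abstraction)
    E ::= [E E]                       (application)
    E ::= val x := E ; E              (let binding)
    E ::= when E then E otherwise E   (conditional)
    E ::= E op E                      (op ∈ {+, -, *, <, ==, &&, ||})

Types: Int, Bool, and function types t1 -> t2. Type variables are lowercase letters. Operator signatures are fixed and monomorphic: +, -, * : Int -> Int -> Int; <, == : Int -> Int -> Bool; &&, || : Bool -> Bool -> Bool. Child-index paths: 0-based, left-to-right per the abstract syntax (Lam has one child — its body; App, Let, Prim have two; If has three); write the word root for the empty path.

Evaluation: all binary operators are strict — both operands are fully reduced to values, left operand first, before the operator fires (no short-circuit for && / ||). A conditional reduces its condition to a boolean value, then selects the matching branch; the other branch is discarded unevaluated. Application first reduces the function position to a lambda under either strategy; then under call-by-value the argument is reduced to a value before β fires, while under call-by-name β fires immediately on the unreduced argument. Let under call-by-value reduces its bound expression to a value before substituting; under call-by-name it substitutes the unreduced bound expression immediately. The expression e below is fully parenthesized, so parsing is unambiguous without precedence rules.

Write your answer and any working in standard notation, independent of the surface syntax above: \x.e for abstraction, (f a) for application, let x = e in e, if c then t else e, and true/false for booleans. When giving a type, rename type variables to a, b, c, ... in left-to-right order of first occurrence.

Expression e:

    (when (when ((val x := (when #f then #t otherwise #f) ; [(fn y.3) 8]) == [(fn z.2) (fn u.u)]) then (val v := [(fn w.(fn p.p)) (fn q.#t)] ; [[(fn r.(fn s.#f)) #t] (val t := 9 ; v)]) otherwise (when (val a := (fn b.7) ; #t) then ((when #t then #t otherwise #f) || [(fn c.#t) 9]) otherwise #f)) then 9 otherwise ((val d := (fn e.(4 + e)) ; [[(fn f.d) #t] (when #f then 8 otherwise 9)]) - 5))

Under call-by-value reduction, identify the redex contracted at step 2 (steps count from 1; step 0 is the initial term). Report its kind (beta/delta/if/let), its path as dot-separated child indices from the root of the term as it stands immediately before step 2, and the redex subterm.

Answer: let at 0.0.0 : (let x = false in ((\y.3) 8))

Working:
step 0: (if (if ((let x = (if false then true else false) in ((\y.3) 8)) == ((\z.2) (\u.u))) then (let v = ((\w.(\p.p)) (\q.true)) in (((\r.(\s.false)) true) (let t = 9 in v))) else (if (let a = (\b.7) in true) then ((if true then true else false) || ((\c.true) 9)) else false)) then 9 else ((let d = (\e.(4 + e)) in (((\f.d) true) (if false then 8 else 9))) - 5))
step 1: [if@0.0.0.0] (if (if ((let x = false in ((\y.3) 8)) == ((\z.2) (\u.u))) then (let v = ((\w.(\p.p)) (\q.true)) in (((\r.(\s.false)) true) (let t = 9 in v))) else (if (let a = (\b.7) in true) then ((if true then true else false) || ((\c.true) 9)) else false)) then 9 else ((let d = (\e.(4 + e)) in (((\f.d) true) (if false then 8 else 9))) - 5))
step 2: [let@0.0.0] (if (if (((\y.3) 8) == ((\z.2) (\u.u))) then (let v = ((\w.(\p.p)) (\q.true)) in (((\r.(\s.false)) true) (let t = 9 in v))) else (if (let a = (\b.7) in true) then ((if true then true else false) || ((\c.true) 9)) else false)) then 9 else ((let d = (\e.(4 + e)) in (((\f.d) true) (if false then 8 else 9))) - 5))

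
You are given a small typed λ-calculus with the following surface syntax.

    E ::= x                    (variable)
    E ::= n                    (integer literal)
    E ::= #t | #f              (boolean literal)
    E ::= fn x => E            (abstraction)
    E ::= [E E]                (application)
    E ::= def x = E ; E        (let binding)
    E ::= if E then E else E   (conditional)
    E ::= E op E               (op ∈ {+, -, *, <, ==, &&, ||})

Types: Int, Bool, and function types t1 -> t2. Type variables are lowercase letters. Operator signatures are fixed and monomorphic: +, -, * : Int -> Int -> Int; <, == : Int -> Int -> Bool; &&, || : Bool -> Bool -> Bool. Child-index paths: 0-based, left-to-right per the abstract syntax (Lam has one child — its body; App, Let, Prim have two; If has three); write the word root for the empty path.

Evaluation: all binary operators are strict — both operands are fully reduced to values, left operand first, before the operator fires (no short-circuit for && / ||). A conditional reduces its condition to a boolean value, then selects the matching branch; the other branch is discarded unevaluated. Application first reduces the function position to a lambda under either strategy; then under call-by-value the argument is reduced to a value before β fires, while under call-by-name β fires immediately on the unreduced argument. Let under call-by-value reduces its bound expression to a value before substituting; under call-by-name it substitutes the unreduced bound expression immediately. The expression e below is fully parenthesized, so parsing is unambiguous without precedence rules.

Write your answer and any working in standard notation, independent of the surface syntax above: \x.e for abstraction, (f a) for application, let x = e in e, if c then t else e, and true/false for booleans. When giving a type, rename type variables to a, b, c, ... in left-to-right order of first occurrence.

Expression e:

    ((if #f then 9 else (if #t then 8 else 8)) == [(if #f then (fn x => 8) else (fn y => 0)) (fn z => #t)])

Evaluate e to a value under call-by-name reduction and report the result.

Answer: false

Trace:
step 0: ((if false then 9 else (if true then 8 else 8)) == ((if false then (\x.8) else (\y.0)) (\z.true)))
step 1: [if@0] ((if true then 8 else 8) == ((if false then (\x.8) else (\y.0)) (\z.true)))
step 2: [if@0] (8 == ((if false then (\x.8) else (\y.0)) (\z.true)))
step 3: [if@1.0] (8 == ((\y.0) (\z.true)))
step 4: [beta@1] (8 == 0)
step 5: [delta@root] false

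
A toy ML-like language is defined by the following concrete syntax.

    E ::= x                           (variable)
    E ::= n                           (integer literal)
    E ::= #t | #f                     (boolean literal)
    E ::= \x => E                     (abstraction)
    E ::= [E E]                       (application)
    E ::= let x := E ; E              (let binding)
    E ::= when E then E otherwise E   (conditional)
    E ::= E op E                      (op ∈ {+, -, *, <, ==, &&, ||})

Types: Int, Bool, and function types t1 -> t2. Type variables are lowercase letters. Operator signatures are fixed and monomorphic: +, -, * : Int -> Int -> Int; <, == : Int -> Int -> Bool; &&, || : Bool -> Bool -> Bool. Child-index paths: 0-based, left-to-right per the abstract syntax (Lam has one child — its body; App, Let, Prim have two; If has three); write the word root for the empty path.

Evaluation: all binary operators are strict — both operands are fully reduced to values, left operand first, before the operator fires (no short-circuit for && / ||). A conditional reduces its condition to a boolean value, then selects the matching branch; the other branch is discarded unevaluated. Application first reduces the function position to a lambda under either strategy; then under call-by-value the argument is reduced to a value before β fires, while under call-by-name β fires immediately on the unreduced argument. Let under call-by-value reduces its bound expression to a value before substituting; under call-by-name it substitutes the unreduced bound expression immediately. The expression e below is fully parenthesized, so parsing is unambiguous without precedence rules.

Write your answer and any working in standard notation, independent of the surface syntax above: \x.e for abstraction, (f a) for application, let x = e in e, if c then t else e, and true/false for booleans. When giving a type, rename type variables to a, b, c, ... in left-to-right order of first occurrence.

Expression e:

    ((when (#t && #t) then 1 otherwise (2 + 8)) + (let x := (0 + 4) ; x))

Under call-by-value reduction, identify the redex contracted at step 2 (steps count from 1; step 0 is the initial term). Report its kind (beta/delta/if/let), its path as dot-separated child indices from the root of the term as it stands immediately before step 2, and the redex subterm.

Working:
step 0: ((if (true && true) then 1 else (2 + 8)) + (let x = (0 + 4) in x))
step 1: [delta@0.0] ((if true then 1 else (2 + 8)) + (let x = (0 + 4) in x))
step 2: [if@0] (1 + (let x = (0 + 4) in x))

Answer: if at 0 : (if true then 1 else (2 + 8))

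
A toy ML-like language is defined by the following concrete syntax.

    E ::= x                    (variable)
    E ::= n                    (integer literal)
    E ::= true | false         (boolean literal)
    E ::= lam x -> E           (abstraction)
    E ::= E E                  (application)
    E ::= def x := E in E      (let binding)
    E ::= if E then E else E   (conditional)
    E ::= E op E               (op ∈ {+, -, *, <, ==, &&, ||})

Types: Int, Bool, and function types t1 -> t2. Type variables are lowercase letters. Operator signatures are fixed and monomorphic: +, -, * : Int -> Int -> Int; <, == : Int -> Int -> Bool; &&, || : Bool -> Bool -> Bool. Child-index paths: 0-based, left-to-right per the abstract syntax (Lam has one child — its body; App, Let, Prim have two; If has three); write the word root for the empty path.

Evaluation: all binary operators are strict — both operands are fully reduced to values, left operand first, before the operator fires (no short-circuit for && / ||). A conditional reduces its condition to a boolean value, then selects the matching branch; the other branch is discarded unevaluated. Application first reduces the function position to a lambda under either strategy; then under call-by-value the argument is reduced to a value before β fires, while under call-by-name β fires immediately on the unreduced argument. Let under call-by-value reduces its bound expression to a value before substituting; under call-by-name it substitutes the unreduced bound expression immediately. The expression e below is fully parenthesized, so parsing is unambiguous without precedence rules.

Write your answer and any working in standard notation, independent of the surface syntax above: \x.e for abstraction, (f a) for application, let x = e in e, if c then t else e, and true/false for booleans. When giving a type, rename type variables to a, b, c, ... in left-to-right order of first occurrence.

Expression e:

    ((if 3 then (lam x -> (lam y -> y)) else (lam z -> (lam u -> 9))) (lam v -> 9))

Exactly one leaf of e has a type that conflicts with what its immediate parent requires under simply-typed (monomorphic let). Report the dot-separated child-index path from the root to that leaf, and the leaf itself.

Trace:
  unify Int ~ Bool
  FAIL: mismatch Int ~ Bool

Answer: 0.0 : 3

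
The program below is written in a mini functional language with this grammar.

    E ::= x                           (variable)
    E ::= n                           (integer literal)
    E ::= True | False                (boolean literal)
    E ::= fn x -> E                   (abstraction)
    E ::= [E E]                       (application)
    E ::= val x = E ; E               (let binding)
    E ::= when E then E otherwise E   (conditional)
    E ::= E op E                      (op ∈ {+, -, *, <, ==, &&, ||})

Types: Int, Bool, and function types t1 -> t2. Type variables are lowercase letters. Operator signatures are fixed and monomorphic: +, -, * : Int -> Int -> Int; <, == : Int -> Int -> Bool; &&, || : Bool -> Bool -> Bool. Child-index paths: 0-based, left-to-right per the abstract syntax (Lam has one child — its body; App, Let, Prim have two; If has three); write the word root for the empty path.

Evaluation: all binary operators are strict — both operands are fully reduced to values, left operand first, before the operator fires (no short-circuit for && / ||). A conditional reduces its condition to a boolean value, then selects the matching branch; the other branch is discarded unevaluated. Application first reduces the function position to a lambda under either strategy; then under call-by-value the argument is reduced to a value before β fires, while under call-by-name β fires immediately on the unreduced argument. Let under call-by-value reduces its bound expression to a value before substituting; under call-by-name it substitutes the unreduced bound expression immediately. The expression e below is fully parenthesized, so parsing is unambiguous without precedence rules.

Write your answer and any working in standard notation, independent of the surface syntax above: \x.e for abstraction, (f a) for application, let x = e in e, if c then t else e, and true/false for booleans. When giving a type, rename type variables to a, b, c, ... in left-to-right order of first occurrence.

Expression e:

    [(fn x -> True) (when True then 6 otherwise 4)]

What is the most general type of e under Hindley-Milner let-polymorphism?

Trace:
\x._ : a -> Bool
  unify Bool ~ Bool
  unify Int ~ Int
  unify a -> Bool ~ Int -> b
  unify a ~ Int
  unify Bool ~ b
_ _ : Bool

Answer: Bool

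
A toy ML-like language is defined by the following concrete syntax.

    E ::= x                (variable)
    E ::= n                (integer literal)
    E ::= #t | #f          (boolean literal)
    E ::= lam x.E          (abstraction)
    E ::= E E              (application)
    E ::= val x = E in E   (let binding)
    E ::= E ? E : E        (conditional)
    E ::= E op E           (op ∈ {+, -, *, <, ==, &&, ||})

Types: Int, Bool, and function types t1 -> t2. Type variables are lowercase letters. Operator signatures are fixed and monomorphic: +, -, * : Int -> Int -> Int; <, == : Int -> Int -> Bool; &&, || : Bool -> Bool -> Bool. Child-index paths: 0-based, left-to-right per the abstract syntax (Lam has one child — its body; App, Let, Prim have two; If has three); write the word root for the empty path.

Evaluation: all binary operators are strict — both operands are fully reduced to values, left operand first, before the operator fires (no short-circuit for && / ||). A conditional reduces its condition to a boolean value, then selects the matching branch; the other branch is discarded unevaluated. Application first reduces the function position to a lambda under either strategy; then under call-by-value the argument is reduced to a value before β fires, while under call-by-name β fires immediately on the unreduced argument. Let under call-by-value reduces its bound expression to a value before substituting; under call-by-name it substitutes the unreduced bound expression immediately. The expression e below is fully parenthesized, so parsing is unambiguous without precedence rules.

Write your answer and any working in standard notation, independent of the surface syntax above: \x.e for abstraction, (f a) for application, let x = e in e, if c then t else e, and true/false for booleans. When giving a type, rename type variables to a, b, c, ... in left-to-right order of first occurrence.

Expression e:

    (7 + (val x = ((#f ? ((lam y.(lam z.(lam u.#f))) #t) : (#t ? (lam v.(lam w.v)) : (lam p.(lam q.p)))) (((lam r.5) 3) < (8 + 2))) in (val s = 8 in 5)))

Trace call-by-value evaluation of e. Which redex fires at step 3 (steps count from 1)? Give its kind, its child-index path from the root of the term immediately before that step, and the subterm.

Working:
step 0: (7 + (let x = ((if false then ((\y.(\z.(\u.false))) true) else (if true then (\v.(\w.v)) else (\p.(\q.p)))) (((\r.5) 3) < (8 + 2))) in (let s = 8 in 5)))
step 1: [if@1.0.0] (7 + (let x = ((if true then (\v.(\w.v)) else (\p.(\q.p))) (((\r.5) 3) < (8 + 2))) in (let s = 8 in 5)))
step 2: [if@1.0.0] (7 + (let x = ((\v.(\w.v)) (((\r.5) 3) < (8 + 2))) in (let s = 8 in 5)))
step 3: [beta@1.0.1.0] (7 + (let x = ((\v.(\w.v)) (5 < (8 + 2))) in (let s = 8 in 5)))

Answer: beta at 1.0.1.0 : ((\r.5) 3)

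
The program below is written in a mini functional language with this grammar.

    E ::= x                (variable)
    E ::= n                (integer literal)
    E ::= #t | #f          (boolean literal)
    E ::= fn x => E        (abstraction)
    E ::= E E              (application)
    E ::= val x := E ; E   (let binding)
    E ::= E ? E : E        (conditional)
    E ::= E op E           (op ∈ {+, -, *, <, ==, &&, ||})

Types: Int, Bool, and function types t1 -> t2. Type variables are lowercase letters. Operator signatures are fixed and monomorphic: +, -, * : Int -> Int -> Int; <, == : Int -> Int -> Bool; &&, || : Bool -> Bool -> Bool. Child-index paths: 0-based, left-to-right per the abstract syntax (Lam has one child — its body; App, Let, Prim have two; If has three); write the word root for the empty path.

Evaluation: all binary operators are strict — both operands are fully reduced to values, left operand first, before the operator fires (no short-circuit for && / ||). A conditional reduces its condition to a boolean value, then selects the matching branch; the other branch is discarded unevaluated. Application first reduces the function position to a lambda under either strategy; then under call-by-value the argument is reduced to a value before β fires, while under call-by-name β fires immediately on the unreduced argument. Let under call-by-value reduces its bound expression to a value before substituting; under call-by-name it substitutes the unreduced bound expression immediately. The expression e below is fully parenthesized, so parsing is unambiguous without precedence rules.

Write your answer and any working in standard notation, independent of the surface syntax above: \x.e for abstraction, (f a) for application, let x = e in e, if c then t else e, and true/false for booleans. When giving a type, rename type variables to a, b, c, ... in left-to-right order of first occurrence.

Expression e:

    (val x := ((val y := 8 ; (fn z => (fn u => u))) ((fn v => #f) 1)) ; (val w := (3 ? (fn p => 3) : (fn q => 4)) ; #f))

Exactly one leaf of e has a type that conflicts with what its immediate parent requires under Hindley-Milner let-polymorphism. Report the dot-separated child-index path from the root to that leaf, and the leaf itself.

Answer: 1.0.0 : 3

Trace:
let y : Int
u : b
\u._ : b -> b
\z._ : a -> b -> b
\v._ : c -> Bool
  unify c -> Bool ~ Int -> d
  unify c ~ Int
  unify Bool ~ d
_ _ : Bool
  unify a -> b -> b ~ Bool -> e
  unify a ~ Bool
  unify b -> b ~ e
_ _ : b -> b
let x : forall. b -> b
  unify Int ~ Bool
  FAIL: mismatch Int ~ Bool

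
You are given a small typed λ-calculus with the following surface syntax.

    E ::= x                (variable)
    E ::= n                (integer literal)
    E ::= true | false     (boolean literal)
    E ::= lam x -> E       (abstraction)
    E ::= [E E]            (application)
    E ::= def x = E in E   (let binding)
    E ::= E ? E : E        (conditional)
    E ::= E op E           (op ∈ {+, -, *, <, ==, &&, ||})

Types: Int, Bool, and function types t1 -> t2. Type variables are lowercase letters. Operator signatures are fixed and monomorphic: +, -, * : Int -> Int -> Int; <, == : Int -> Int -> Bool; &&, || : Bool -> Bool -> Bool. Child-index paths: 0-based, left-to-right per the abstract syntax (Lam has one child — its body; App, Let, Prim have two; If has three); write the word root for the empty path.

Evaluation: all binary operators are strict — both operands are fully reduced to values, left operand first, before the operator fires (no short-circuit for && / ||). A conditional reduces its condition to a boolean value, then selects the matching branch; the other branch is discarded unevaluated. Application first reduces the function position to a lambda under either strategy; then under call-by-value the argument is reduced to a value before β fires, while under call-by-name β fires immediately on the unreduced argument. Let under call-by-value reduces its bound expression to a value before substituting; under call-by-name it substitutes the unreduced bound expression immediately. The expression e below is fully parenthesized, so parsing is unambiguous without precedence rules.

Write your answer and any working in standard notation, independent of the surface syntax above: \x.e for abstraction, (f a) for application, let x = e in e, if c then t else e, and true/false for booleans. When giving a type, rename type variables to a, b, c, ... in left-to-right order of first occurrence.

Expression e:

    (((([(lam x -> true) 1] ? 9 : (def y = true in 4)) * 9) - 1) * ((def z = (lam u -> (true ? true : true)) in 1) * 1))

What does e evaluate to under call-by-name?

Answer: 80

Trace:
step 0: ((((if ((\x.true) 1) then 9 else (let y = true in 4)) * 9) - 1) * ((let z = (\u.(if true then true else true)) in 1) * 1))
step 1: [beta@0.0.0.0] ((((if true then 9 else (let y = true in 4)) * 9) - 1) * ((let z = (\u.(if true then true else true)) in 1) * 1))
step 2: [if@0.0.0] (((9 * 9) - 1) * ((let z = (\u.(if true then true else true)) in 1) * 1))
step 3: [delta@0.0] ((81 - 1) * ((let z = (\u.(if true then true else true)) in 1) * 1))
step 4: [delta@0] (80 * ((let z = (\u.(if true then true else true)) in 1) * 1))
step 5: [let@1.0] (80 * (1 * 1))
step 6: [delta@1] (80 * 1)
step 7: [delta@root] 80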